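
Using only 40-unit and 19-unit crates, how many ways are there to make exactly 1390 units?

Need nonnegative integers with 40j + 19k = 1390.
gcd(40, 19) = 1, and 40·(-9) + 19·(19) = 1.
So (j₀, k₀) = (-12510, 26410); general j = -12510 + 19t, k = 26410 - 40t.
j ≥ 0 ⇒ t ≥ 659; k ≥ 0 ⇒ t ≤ 660. That's 2 values of t.

2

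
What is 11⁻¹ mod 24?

gcd(24, 11):
  24 = 2×11 + 2
  11 = 5×2 + 1
  2 = 2×1
so gcd(24, 11) = 1.
Back-substitute for Bézout coefficients:
  1 = 11 - 5×2
  ... = 11×(11) + 24×(-5)
So 11×11 ≡ 1 (mod 24), and 11 mod 24 = 11.

11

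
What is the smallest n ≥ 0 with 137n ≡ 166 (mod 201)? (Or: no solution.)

167

gcd(201, 137) = 1  (201 = 1*137 + 64, 137 = 2*64 + 9, 64 = 7*9 + 1, 9 = 9*1).
1 divides 166, so solutions exist.
Back-substituting, 137*(-22) + 201*(15) = 1.
So 137*(-22) ≡ 1 (mod 201); multiply by 166: n ≡ -3652 (mod 201).
Smallest nonnegative: n = -3652 mod 201 = 167.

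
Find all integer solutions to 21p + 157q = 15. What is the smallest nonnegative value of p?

68

gcd(157, 21):
  157 = 7*21 + 10
  21 = 2*10 + 1
  10 = 10*1
so gcd(157, 21) = 1.
1 divides 15, so solutions exist.
Back-substitute for Bézout coefficients:
  1 = 21 - 2*10
  ... = 21*(15) + 157*(-2)
Scale by 15/1 = 15: (p₀, q₀) = (225, -30).
General solution: p = 225 + 157t, q = -30 - 21t for integer t.
p ≥ 0: smallest is 225 mod 157 = 68 (at t = -1), with q = -9.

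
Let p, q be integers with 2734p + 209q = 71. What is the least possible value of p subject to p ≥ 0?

gcd(2734, 209):
  2734 = 13×209 + 17
  209 = 12×17 + 5
  17 = 3×5 + 2
  5 = 2×2 + 1
  2 = 2×1
so gcd(2734, 209) = 1.
1 divides 71, so solutions exist.
Back-substitute for Bézout coefficients:
  1 = 5 - 2×2
  ... = 2734×(-86) + 209×(1125)
Scale by 71/1 = 71: (p₀, q₀) = (-6106, 79875).
General solution: p = -6106 + 209t, q = 79875 - 2734t for integer t.
p ≥ 0: smallest is -6106 mod 209 = 164 (at t = 30), with q = -2145.

164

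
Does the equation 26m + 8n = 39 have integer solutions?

gcd(26, 8) = 2  (26 = 3×8 + 2, 8 = 4×2).
2 does not divide 39 (remainder 1), so no integer solutions.

no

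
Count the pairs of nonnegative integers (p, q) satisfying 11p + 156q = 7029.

5

gcd(156, 11):
  156 = 14·11 + 2
  11 = 5·2 + 1
  2 = 2·1
so gcd(156, 11) = 1.
Back-substitute for Bézout coefficients:
  1 = 11 - 5·2
  ... = 11·(71) + 156·(-5)
Scale by 7029: one solution is (499059, -35145). Reduce p mod 156: (15, 44).
General: p = 15 + 156t, q = 44 - 11t.
p ≥ 0 ⇒ t ≥ 0; q ≥ 0 ⇒ t ≤ 4. So t ∈ [0, 4]: 5 solutions.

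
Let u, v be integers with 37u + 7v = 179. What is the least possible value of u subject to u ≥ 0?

gcd(37, 7):
  37 = 5×7 + 2
  7 = 3×2 + 1
  2 = 2×1
so gcd(37, 7) = 1.
1 divides 179, so solutions exist.
Back-substitute for Bézout coefficients:
  1 = 7 - 3×2
  ... = 37×(-3) + 7×(16)
Scale by 179/1 = 179: (u₀, v₀) = (-537, 2864).
General solution: u = -537 + 7t, v = 2864 - 37t for integer t.
u ≥ 0: smallest is -537 mod 7 = 2 (at t = 77), with v = 15.

2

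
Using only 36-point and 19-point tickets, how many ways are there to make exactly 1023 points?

1

Need nonnegative integers with 36j + 19k = 1023.
gcd(36, 19) = 1, and 36·(9) + 19·(-17) = 1.
So (j₀, k₀) = (9207, -17391); general j = 9207 + 19t, k = -17391 - 36t.
j ≥ 0 ⇒ t ≥ -484; k ≥ 0 ⇒ t ≤ -484. That's 1 value of t.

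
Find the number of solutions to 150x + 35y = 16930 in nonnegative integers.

16

gcd(150, 35) = 5  (150 = 4·35 + 10, 35 = 3·10 + 5, 10 = 2·5).
Back-substituting, 150·(-3) + 35·(13) = 5.
Scale by 3386: one solution is (-10158, 44018). Reduce x mod 7: (6, 458).
General: x = 6 + 7t, y = 458 - 30t.
x ≥ 0 ⇒ t ≥ 0; y ≥ 0 ⇒ t ≤ 15. So t ∈ [0, 15]: 16 solutions.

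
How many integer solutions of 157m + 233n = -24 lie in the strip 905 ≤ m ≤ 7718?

gcd(233, 157) = 1  (233 = 1×157 + 76, 157 = 2×76 + 5, 76 = 15×5 + 1, 5 = 5×1).
Back-substituting, 157×(-46) + 233×(31) = 1.
Scale by -24: particular solution (1104, -744); reduce m mod 233: (172, -116).
General solution: m = 172 + 233t, n = -116 - 157t for integer t.
905 ≤ 172 + 233t ≤ 7718 gives t ∈ [4, 32], which is 29 values.

29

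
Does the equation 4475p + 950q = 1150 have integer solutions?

yes

gcd(4475, 950):
  4475 = 4·950 + 675
  950 = 1·675 + 275
  675 = 2·275 + 125
  275 = 2·125 + 25
  125 = 5·25
so gcd(4475, 950) = 25.
25 divides 1150, so integer solutions exist.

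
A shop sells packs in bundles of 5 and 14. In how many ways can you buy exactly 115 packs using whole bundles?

2

Need nonnegative integers with 5j + 14k = 115.
gcd(5, 14) = 1, and 5·(3) + 14·(-1) = 1.
So (j₀, k₀) = (345, -115); general j = 345 + 14t, k = -115 - 5t.
j ≥ 0 ⇒ t ≥ -24; k ≥ 0 ⇒ t ≤ -23. That's 2 values of t.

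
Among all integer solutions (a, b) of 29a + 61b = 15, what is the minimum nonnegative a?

gcd(61, 29) = 1.
1 divides 15, so solutions exist.
By Bézout, 29*(-21) + 61*(10) = 1.
Scale by 15/1 = 15: (a₀, b₀) = (-315, 150).
General solution: a = -315 + 61t, b = 150 - 29t for integer t.
a ≥ 0: smallest is -315 mod 61 = 51 (at t = 6), with b = -24.

51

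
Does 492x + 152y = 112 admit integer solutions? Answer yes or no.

yes

gcd(492, 152) = 4  (492 = 3·152 + 36, 152 = 4·36 + 8, 36 = 4·8 + 4, 8 = 2·4).
4 divides 112, so integer solutions exist.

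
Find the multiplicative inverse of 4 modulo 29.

22

gcd(29, 4) = 1.
By Bézout, 4×(-7) + 29×(1) = 1.
So 4×-7 ≡ 1 (mod 29), and -7 mod 29 = 22.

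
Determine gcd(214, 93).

gcd(214, 93) = 1  (214 = 2·93 + 28, 93 = 3·28 + 9, 28 = 3·9 + 1, 9 = 9·1).

1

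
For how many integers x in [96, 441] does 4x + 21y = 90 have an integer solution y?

gcd(21, 4) = 1.
By Bézout, 4×(-5) + 21×(1) = 1.
Particular solution: (12, 2).
General solution: x = 12 + 21t, y = 2 - 4t for integer t.
96 ≤ 12 + 21t ≤ 441 gives t ∈ [4, 20], which is 17 values.

17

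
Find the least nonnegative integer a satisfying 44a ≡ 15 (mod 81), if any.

gcd(81, 44) = 1  (81 = 1×44 + 37, 44 = 1×37 + 7, 37 = 5×7 + 2, 7 = 3×2 + 1, 2 = 2×1).
1 divides 15, so solutions exist.
Back-substituting, 44×(35) + 81×(-19) = 1.
So 44×(35) ≡ 1 (mod 81); multiply by 15: a ≡ 525 (mod 81).
Smallest nonnegative: a = 525 mod 81 = 39.

39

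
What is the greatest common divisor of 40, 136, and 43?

gcd(136, 40):
  136 = 3×40 + 16
  40 = 2×16 + 8
  16 = 2×8
so gcd(136, 40) = 8.
gcd(8, 43) = 1.

1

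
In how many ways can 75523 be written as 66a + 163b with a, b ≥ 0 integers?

7

gcd(163, 66):
  163 = 2·66 + 31
  66 = 2·31 + 4
  31 = 7·4 + 3
  4 = 1·3 + 1
  3 = 3·1
so gcd(163, 66) = 1.
Back-substitute for Bézout coefficients:
  1 = 4 - 1·3
  ... = 66·(42) + 163·(-17)
Scale by 75523: one solution is (3171966, -1283891). Reduce a mod 163: (149, 403).
General: a = 149 + 163t, b = 403 - 66t.
a ≥ 0 ⇒ t ≥ 0; b ≥ 0 ⇒ t ≤ 6. So t ∈ [0, 6]: 7 solutions.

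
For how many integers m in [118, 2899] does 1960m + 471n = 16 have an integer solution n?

6

gcd(1960, 471):
  1960 = 4*471 + 76
  471 = 6*76 + 15
  76 = 5*15 + 1
  15 = 15*1
so gcd(1960, 471) = 1.
Back-substitute for Bézout coefficients:
  1 = 76 - 5*15
  ... = 1960*(31) + 471*(-129)
Scale by 16: particular solution (496, -2064); reduce m mod 471: (25, -104).
General solution: m = 25 + 471t, n = -104 - 1960t for integer t.
118 ≤ 25 + 471t ≤ 2899 gives t ∈ [1, 6], which is 6 values.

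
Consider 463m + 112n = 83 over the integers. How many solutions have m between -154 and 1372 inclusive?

14

gcd(463, 112):
  463 = 4·112 + 15
  112 = 7·15 + 7
  15 = 2·7 + 1
  7 = 7·1
so gcd(463, 112) = 1.
Back-substitute for Bézout coefficients:
  1 = 15 - 2·7
  ... = 463·(15) + 112·(-62)
Scale by 83: particular solution (1245, -5146); reduce m mod 112: (13, -53).
General solution: m = 13 + 112t, n = -53 - 463t for integer t.
-154 ≤ 13 + 112t ≤ 1372 gives t ∈ [-1, 12], which is 14 values.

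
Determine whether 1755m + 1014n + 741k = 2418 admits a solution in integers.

gcd(1755, 1014) = 39.
gcd(39, 741) = 39.
39 divides 2418, so integer solutions exist.

yes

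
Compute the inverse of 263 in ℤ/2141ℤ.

1620

gcd(2141, 263):
  2141 = 8·263 + 37
  263 = 7·37 + 4
  37 = 9·4 + 1
  4 = 4·1
so gcd(2141, 263) = 1.
Back-substitute for Bézout coefficients:
  1 = 37 - 9·4
  ... = 263·(-521) + 2141·(64)
So 263·-521 ≡ 1 (mod 2141), and -521 mod 2141 = 1620.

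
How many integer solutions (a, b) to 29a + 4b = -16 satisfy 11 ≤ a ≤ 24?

4

gcd(29, 4) = 1  (29 = 7*4 + 1, 4 = 4*1).
Back-substituting, 29*(1) + 4*(-7) = 1.
Scale by -16: particular solution (-16, 112); reduce a mod 4: (0, -4).
General solution: a = 0 + 4t, b = -4 - 29t for integer t.
11 ≤ 0 + 4t ≤ 24 gives t ∈ [3, 6], which is 4 values.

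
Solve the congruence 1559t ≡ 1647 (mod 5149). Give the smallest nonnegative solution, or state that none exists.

gcd(5149, 1559) = 1  (5149 = 3·1559 + 472, 1559 = 3·472 + 143, 472 = 3·143 + 43, 143 = 3·43 + 14, 43 = 3·14 + 1, 14 = 14·1).
1 divides 1647, so solutions exist.
Back-substituting, 1559·(-360) + 5149·(109) = 1.
So 1559·(-360) ≡ 1 (mod 5149); multiply by 1647: t ≡ -592920 (mod 5149).
Smallest nonnegative: t = -592920 mod 5149 = 4364.

4364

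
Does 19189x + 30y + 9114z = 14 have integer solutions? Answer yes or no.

yes

gcd(19189, 30) = 1  (19189 = 639·30 + 19, 30 = 1·19 + 11, 19 = 1·11 + 8, 11 = 1·8 + 3, 8 = 2·3 + 2, 3 = 1·2 + 1, 2 = 2·1).
gcd(1, 9114) = 1.
1 divides 14, so integer solutions exist.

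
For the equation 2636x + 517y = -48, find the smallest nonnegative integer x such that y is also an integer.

gcd(2636, 517):
  2636 = 5×517 + 51
  517 = 10×51 + 7
  51 = 7×7 + 2
  7 = 3×2 + 1
  2 = 2×1
so gcd(2636, 517) = 1.
1 divides -48, so solutions exist.
Back-substitute for Bézout coefficients:
  1 = 7 - 3×2
  ... = 2636×(-223) + 517×(1137)
Scale by -48/1 = -48: (x₀, y₀) = (10704, -54576).
General solution: x = 10704 + 517t, y = -54576 - 2636t for integer t.
x ≥ 0: smallest is 10704 mod 517 = 364 (at t = -20), with y = -1856.

364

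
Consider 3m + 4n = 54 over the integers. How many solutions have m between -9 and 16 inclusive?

6

gcd(4, 3):
  4 = 1·3 + 1
  3 = 3·1
so gcd(4, 3) = 1.
Back-substitute for Bézout coefficients:
  1 = 4 - 1·3
  ... = 3·(-1) + 4·(1)
Scale by 54: particular solution (-54, 54); reduce m mod 4: (2, 12).
General solution: m = 2 + 4t, n = 12 - 3t for integer t.
-9 ≤ 2 + 4t ≤ 16 gives t ∈ [-2, 3], which is 6 values.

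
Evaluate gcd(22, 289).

gcd(289, 22):
  289 = 13*22 + 3
  22 = 7*3 + 1
  3 = 3*1
so gcd(289, 22) = 1.

1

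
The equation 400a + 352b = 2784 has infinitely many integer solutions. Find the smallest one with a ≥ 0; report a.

gcd(400, 352) = 16  (400 = 1×352 + 48, 352 = 7×48 + 16, 48 = 3×16).
16 divides 2784, so solutions exist.
Back-substituting, 400×(-7) + 352×(8) = 16.
Scale by 2784/16 = 174: (a₀, b₀) = (-1218, 1392).
General solution: a = -1218 + 22t, b = 1392 - 25t for integer t.
a ≥ 0: smallest is -1218 mod 22 = 14 (at t = 56), with b = -8.

14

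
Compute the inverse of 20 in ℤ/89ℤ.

49

gcd(89, 20) = 1  (89 = 4*20 + 9, 20 = 2*9 + 2, 9 = 4*2 + 1, 2 = 2*1).
Back-substituting, 20*(-40) + 89*(9) = 1.
So 20*-40 ≡ 1 (mod 89), and -40 mod 89 = 49.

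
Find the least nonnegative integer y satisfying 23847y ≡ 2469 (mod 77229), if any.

21329

gcd(77229, 23847) = 3.
3 divides 2469, so solutions exist.
By Bézout, 23847·(-2539) + 77229·(784) = 3.
So 23847·(-2539) ≡ 3 (mod 77229); multiply by 823: y ≡ -2089597 (mod 25743).
Smallest nonnegative: y = -2089597 mod 25743 = 21329.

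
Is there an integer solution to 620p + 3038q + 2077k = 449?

gcd(3038, 620) = 62.
gcd(62, 2077) = 31.
31 does not divide 449 (remainder 15), so no integer solutions.

no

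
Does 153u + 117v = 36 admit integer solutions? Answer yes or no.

yes

gcd(153, 117) = 9.
9 divides 36, so integer solutions exist.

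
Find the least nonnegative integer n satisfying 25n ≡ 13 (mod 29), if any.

gcd(29, 25):
  29 = 1×25 + 4
  25 = 6×4 + 1
  4 = 4×1
so gcd(29, 25) = 1.
1 divides 13, so solutions exist.
Back-substitute for Bézout coefficients:
  1 = 25 - 6×4
  ... = 25×(7) + 29×(-6)
So 25×(7) ≡ 1 (mod 29); multiply by 13: n ≡ 91 (mod 29).
Smallest nonnegative: n = 91 mod 29 = 4.

4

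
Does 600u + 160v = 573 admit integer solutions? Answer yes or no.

no

gcd(600, 160) = 40.
40 does not divide 573 (remainder 13), so no integer solutions.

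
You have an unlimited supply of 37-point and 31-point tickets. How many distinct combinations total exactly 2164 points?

1

Need nonnegative integers with 37j + 31k = 2164.
gcd(37, 31) = 1, and 37·(-5) + 31·(6) = 1.
So (j₀, k₀) = (-10820, 12984); general j = -10820 + 31t, k = 12984 - 37t.
j ≥ 0 ⇒ t ≥ 350; k ≥ 0 ⇒ t ≤ 350. That's 1 value of t.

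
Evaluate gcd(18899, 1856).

gcd(18899, 1856) = 1  (18899 = 10·1856 + 339, 1856 = 5·339 + 161, 339 = 2·161 + 17, 161 = 9·17 + 8, 17 = 2·8 + 1, 8 = 8·1).

1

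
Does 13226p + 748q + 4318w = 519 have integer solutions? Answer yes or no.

gcd(13226, 748) = 34  (13226 = 17·748 + 510, 748 = 1·510 + 238, 510 = 2·238 + 34, 238 = 7·34).
gcd(34, 4318) = 34.
34 does not divide 519 (remainder 9), so no integer solutions.

no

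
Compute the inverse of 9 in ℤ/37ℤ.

33

gcd(37, 9) = 1.
By Bézout, 9·(-4) + 37·(1) = 1.
So 9·-4 ≡ 1 (mod 37), and -4 mod 37 = 33.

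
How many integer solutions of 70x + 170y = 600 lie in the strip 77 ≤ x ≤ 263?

gcd(170, 70) = 10.
By Bézout, 70*(5) + 170*(-2) = 10.
Particular solution: (11, -1).
General solution: x = 11 + 17t, y = -1 - 7t for integer t.
77 ≤ 11 + 17t ≤ 263 gives t ∈ [4, 14], which is 11 values.

11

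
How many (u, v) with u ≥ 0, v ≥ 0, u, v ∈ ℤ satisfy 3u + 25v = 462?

gcd(25, 3) = 1  (25 = 8*3 + 1, 3 = 3*1).
Back-substituting, 3*(-8) + 25*(1) = 1.
Scale by 462: one solution is (-3696, 462). Reduce u mod 25: (4, 18).
General: u = 4 + 25t, v = 18 - 3t.
u ≥ 0 ⇒ t ≥ 0; v ≥ 0 ⇒ t ≤ 6. So t ∈ [0, 6]: 7 solutions.

7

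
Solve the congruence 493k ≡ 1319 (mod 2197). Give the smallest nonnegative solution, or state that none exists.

gcd(2197, 493):
  2197 = 4·493 + 225
  493 = 2·225 + 43
  225 = 5·43 + 10
  43 = 4·10 + 3
  10 = 3·3 + 1
  3 = 3·1
so gcd(2197, 493) = 1.
1 divides 1319, so solutions exist.
Back-substitute for Bézout coefficients:
  1 = 10 - 3·3
  ... = 493·(-664) + 2197·(149)
So 493·(-664) ≡ 1 (mod 2197); multiply by 1319: k ≡ -875816 (mod 2197).
Smallest nonnegative: k = -875816 mod 2197 = 787.

787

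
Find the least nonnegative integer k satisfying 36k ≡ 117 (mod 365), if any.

277

gcd(365, 36):
  365 = 10*36 + 5
  36 = 7*5 + 1
  5 = 5*1
so gcd(365, 36) = 1.
1 divides 117, so solutions exist.
Back-substitute for Bézout coefficients:
  1 = 36 - 7*5
  ... = 36*(71) + 365*(-7)
So 36*(71) ≡ 1 (mod 365); multiply by 117: k ≡ 8307 (mod 365).
Smallest nonnegative: k = 8307 mod 365 = 277.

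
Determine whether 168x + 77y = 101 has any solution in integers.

no

gcd(168, 77) = 7  (168 = 2×77 + 14, 77 = 5×14 + 7, 14 = 2×7).
7 does not divide 101 (remainder 3), so no integer solutions.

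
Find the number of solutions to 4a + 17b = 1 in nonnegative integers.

gcd(17, 4) = 1  (17 = 4×4 + 1, 4 = 4×1).
Back-substituting, 4×(-4) + 17×(1) = 1.
Scale by 1: one solution is (-4, 1). Reduce a mod 17: (13, -3).
General: a = 13 + 17t, b = -3 - 4t.
a ≥ 0 ⇒ t ≥ 0; b ≥ 0 ⇒ t ≤ -1. So t ∈ [0, -1]: 0 solutions.

0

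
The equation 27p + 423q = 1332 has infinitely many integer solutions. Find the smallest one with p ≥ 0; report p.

gcd(423, 27):
  423 = 15*27 + 18
  27 = 1*18 + 9
  18 = 2*9
so gcd(423, 27) = 9.
9 divides 1332, so solutions exist.
Back-substitute for Bézout coefficients:
  9 = 27 - 1*18
  ... = 27*(16) + 423*(-1)
Scale by 1332/9 = 148: (p₀, q₀) = (2368, -148).
General solution: p = 2368 + 47t, q = -148 - 3t for integer t.
p ≥ 0: smallest is 2368 mod 47 = 18 (at t = -50), with q = 2.

18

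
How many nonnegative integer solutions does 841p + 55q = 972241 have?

gcd(841, 55):
  841 = 15·55 + 16
  55 = 3·16 + 7
  16 = 2·7 + 2
  7 = 3·2 + 1
  2 = 2·1
so gcd(841, 55) = 1.
Back-substitute for Bézout coefficients:
  1 = 7 - 3·2
  ... = 841·(-24) + 55·(367)
Scale by 972241: one solution is (-23333784, 356812447). Reduce p mod 55: (21, 17356).
General: p = 21 + 55t, q = 17356 - 841t.
p ≥ 0 ⇒ t ≥ 0; q ≥ 0 ⇒ t ≤ 20. So t ∈ [0, 20]: 21 solutions.

21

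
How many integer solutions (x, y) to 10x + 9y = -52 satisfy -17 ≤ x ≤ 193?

24

gcd(10, 9):
  10 = 1×9 + 1
  9 = 9×1
so gcd(10, 9) = 1.
Back-substitute for Bézout coefficients:
  1 = 10 - 1×9
  ... = 10×(1) + 9×(-1)
Scale by -52: particular solution (-52, 52); reduce x mod 9: (2, -8).
General solution: x = 2 + 9t, y = -8 - 10t for integer t.
-17 ≤ 2 + 9t ≤ 193 gives t ∈ [-2, 21], which is 24 values.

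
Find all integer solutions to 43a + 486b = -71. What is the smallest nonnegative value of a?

gcd(486, 43) = 1.
1 divides -71, so solutions exist.
By Bézout, 43·(-113) + 486·(10) = 1.
Scale by -71/1 = -71: (a₀, b₀) = (8023, -710).
General solution: a = 8023 + 486t, b = -710 - 43t for integer t.
a ≥ 0: smallest is 8023 mod 486 = 247 (at t = -16), with b = -22.

247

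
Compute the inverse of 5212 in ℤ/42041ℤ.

3412

gcd(42041, 5212) = 1.
By Bézout, 5212*(3412) + 42041*(-423) = 1.
So 5212*3412 ≡ 1 (mod 42041), and 3412 mod 42041 = 3412.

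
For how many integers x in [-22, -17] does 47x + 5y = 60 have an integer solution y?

gcd(47, 5) = 1.
By Bézout, 47*(-2) + 5*(19) = 1.
Particular solution: (0, 12).
General solution: x = 0 + 5t, y = 12 - 47t for integer t.
-22 ≤ 0 + 5t ≤ -17 gives t ∈ [-4, -4], which is 1 value.

1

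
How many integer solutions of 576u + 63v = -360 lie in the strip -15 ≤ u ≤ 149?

gcd(576, 63) = 9  (576 = 9×63 + 9, 63 = 7×9).
Back-substituting, 576×(1) + 63×(-9) = 9.
Scale by -40: particular solution (-40, 360); reduce u mod 7: (2, -24).
General solution: u = 2 + 7t, v = -24 - 64t for integer t.
-15 ≤ 2 + 7t ≤ 149 gives t ∈ [-2, 21], which is 24 values.

24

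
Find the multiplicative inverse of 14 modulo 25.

gcd(25, 14) = 1  (25 = 1·14 + 11, 14 = 1·11 + 3, 11 = 3·3 + 2, 3 = 1·2 + 1, 2 = 2·1).
Back-substituting, 14·(9) + 25·(-5) = 1.
So 14·9 ≡ 1 (mod 25), and 9 mod 25 = 9.

9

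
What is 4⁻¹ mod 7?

2

gcd(7, 4) = 1.
By Bézout, 4·(2) + 7·(-1) = 1.
So 4·2 ≡ 1 (mod 7), and 2 mod 7 = 2.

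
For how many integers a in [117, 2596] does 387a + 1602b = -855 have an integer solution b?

gcd(1602, 387) = 9  (1602 = 4*387 + 54, 387 = 7*54 + 9, 54 = 6*9).
Back-substituting, 387*(29) + 1602*(-7) = 9.
Scale by -95: particular solution (-2755, 665); reduce a mod 178: (93, -23).
General solution: a = 93 + 178t, b = -23 - 43t for integer t.
117 ≤ 93 + 178t ≤ 2596 gives t ∈ [1, 14], which is 14 values.

14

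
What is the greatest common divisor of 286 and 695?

gcd(695, 286):
  695 = 2·286 + 123
  286 = 2·123 + 40
  123 = 3·40 + 3
  40 = 13·3 + 1
  3 = 3·1
so gcd(695, 286) = 1.

1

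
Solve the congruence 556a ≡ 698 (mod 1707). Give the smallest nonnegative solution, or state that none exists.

gcd(1707, 556):
  1707 = 3·556 + 39
  556 = 14·39 + 10
  39 = 3·10 + 9
  10 = 1·9 + 1
  9 = 9·1
so gcd(1707, 556) = 1.
1 divides 698, so solutions exist.
Back-substitute for Bézout coefficients:
  1 = 10 - 1·9
  ... = 556·(175) + 1707·(-57)
So 556·(175) ≡ 1 (mod 1707); multiply by 698: a ≡ 122150 (mod 1707).
Smallest nonnegative: a = 122150 mod 1707 = 953.

953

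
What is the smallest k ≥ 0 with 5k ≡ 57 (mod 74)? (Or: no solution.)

41

gcd(74, 5) = 1  (74 = 14×5 + 4, 5 = 1×4 + 1, 4 = 4×1).
1 divides 57, so solutions exist.
Back-substituting, 5×(15) + 74×(-1) = 1.
So 5×(15) ≡ 1 (mod 74); multiply by 57: k ≡ 855 (mod 74).
Smallest nonnegative: k = 855 mod 74 = 41.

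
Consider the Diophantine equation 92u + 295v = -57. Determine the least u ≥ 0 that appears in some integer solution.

9

gcd(295, 92) = 1.
1 divides -57, so solutions exist.
By Bézout, 92·(93) + 295·(-29) = 1.
Scale by -57/1 = -57: (u₀, v₀) = (-5301, 1653).
General solution: u = -5301 + 295t, v = 1653 - 92t for integer t.
u ≥ 0: smallest is -5301 mod 295 = 9 (at t = 18), with v = -3.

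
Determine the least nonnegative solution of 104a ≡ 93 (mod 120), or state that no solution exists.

no solution

gcd(120, 104) = 8.
8 does not divide 93, so the congruence has no solution.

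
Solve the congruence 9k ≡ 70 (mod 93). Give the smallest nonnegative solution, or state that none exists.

no solution

gcd(93, 9) = 3.
3 does not divide 70, so the congruence has no solution.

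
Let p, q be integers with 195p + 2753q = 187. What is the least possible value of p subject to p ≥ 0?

gcd(2753, 195) = 1  (2753 = 14*195 + 23, 195 = 8*23 + 11, 23 = 2*11 + 1, 11 = 11*1).
1 divides 187, so solutions exist.
Back-substituting, 195*(-240) + 2753*(17) = 1.
Scale by 187/1 = 187: (p₀, q₀) = (-44880, 3179).
General solution: p = -44880 + 2753t, q = 3179 - 195t for integer t.
p ≥ 0: smallest is -44880 mod 2753 = 1921 (at t = 17), with q = -136.

1921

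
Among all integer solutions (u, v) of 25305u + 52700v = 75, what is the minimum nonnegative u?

gcd(52700, 25305) = 5  (52700 = 2*25305 + 2090, 25305 = 12*2090 + 225, 2090 = 9*225 + 65, 225 = 3*65 + 30, 65 = 2*30 + 5, 30 = 6*5).
5 divides 75, so solutions exist.
Back-substituting, 25305*(-1639) + 52700*(787) = 5.
Scale by 75/5 = 15: (u₀, v₀) = (-24585, 11805).
General solution: u = -24585 + 10540t, v = 11805 - 5061t for integer t.
u ≥ 0: smallest is -24585 mod 10540 = 7035 (at t = 3), with v = -3378.

7035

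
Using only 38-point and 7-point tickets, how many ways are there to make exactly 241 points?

Need nonnegative integers with 38j + 7k = 241.
gcd(38, 7) = 1, and 38·(-2) + 7·(11) = 1.
So (j₀, k₀) = (-482, 2651); general j = -482 + 7t, k = 2651 - 38t.
j ≥ 0 ⇒ t ≥ 69; k ≥ 0 ⇒ t ≤ 69. That's 1 value of t.

1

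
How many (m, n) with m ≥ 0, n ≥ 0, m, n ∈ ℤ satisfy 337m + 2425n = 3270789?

gcd(2425, 337):
  2425 = 7·337 + 66
  337 = 5·66 + 7
  66 = 9·7 + 3
  7 = 2·3 + 1
  3 = 3·1
so gcd(2425, 337) = 1.
Back-substitute for Bézout coefficients:
  1 = 7 - 2·3
  ... = 337·(698) + 2425·(-97)
Scale by 3270789: one solution is (2283010722, -317266533). Reduce m mod 2425: (1747, 1106).
General: m = 1747 + 2425t, n = 1106 - 337t.
m ≥ 0 ⇒ t ≥ 0; n ≥ 0 ⇒ t ≤ 3. So t ∈ [0, 3]: 4 solutions.

4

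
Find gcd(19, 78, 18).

gcd(78, 19) = 1  (78 = 4·19 + 2, 19 = 9·2 + 1, 2 = 2·1).
gcd(1, 18) = 1.

1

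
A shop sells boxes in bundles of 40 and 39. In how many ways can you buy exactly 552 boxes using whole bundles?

Need nonnegative integers with 40j + 39k = 552.
gcd(40, 39) = 1, and 40·(1) + 39·(-1) = 1.
So (j₀, k₀) = (552, -552); general j = 552 + 39t, k = -552 - 40t.
j ≥ 0 ⇒ t ≥ -14; k ≥ 0 ⇒ t ≤ -14. That's 1 value of t.

1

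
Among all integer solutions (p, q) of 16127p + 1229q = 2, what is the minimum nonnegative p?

508

gcd(16127, 1229) = 1.
1 divides 2, so solutions exist.
By Bézout, 16127×(254) + 1229×(-3333) = 1.
Scale by 2/1 = 2: (p₀, q₀) = (508, -6666).
General solution: p = 508 + 1229t, q = -6666 - 16127t for integer t.
p ≥ 0: smallest is 508 mod 1229 = 508 (at t = 0), with q = -6666.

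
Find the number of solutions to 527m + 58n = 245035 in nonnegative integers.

8

gcd(527, 58):
  527 = 9·58 + 5
  58 = 11·5 + 3
  5 = 1·3 + 2
  3 = 1·2 + 1
  2 = 2·1
so gcd(527, 58) = 1.
Back-substitute for Bézout coefficients:
  1 = 3 - 1·2
  ... = 527·(-23) + 58·(209)
Scale by 245035: one solution is (-5635805, 51212315). Reduce m mod 58: (55, 3725).
General: m = 55 + 58t, n = 3725 - 527t.
m ≥ 0 ⇒ t ≥ 0; n ≥ 0 ⇒ t ≤ 7. So t ∈ [0, 7]: 8 solutions.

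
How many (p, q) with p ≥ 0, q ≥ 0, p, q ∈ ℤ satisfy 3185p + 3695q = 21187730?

gcd(3695, 3185) = 5.
By Bézout, 3185·(355) + 3695·(-306) = 5.
One solution: (477, 5323).
General: p = 477 + 739t, q = 5323 - 637t.
p ≥ 0 ⇒ t ≥ 0; q ≥ 0 ⇒ t ≤ 8. So t ∈ [0, 8]: 9 solutions.

9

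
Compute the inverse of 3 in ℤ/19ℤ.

13

gcd(19, 3) = 1  (19 = 6×3 + 1, 3 = 3×1).
Back-substituting, 3×(-6) + 19×(1) = 1.
So 3×-6 ≡ 1 (mod 19), and -6 mod 19 = 13.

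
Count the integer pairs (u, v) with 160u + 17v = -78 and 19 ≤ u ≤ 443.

25

gcd(160, 17):
  160 = 9×17 + 7
  17 = 2×7 + 3
  7 = 2×3 + 1
  3 = 3×1
so gcd(160, 17) = 1.
Back-substitute for Bézout coefficients:
  1 = 7 - 2×3
  ... = 160×(5) + 17×(-47)
Scale by -78: particular solution (-390, 3666); reduce u mod 17: (1, -14).
General solution: u = 1 + 17t, v = -14 - 160t for integer t.
19 ≤ 1 + 17t ≤ 443 gives t ∈ [2, 26], which is 25 values.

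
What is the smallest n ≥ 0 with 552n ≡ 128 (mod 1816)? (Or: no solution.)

gcd(1816, 552) = 8  (1816 = 3*552 + 160, 552 = 3*160 + 72, 160 = 2*72 + 16, 72 = 4*16 + 8, 16 = 2*8).
8 divides 128, so solutions exist.
Back-substituting, 552*(102) + 1816*(-31) = 8.
So 552*(102) ≡ 8 (mod 1816); multiply by 16: n ≡ 1632 (mod 227).
Smallest nonnegative: n = 1632 mod 227 = 43.

43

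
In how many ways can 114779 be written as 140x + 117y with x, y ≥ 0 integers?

gcd(140, 117):
  140 = 1*117 + 23
  117 = 5*23 + 2
  23 = 11*2 + 1
  2 = 2*1
so gcd(140, 117) = 1.
Back-substitute for Bézout coefficients:
  1 = 23 - 11*2
  ... = 140*(56) + 117*(-67)
Scale by 114779: one solution is (6427624, -7690193). Reduce x mod 117: (112, 847).
General: x = 112 + 117t, y = 847 - 140t.
x ≥ 0 ⇒ t ≥ 0; y ≥ 0 ⇒ t ≤ 6. So t ∈ [0, 6]: 7 solutions.

7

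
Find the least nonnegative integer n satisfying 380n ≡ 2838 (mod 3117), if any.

gcd(3117, 380) = 1.
1 divides 2838, so solutions exist.
By Bézout, 380*(-1255) + 3117*(153) = 1.
So 380*(-1255) ≡ 1 (mod 3117); multiply by 2838: n ≡ -3561690 (mod 3117).
Smallest nonnegative: n = -3561690 mod 3117 = 1041.

1041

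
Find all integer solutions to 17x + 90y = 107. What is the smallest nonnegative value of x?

1

gcd(90, 17) = 1  (90 = 5·17 + 5, 17 = 3·5 + 2, 5 = 2·2 + 1, 2 = 2·1).
1 divides 107, so solutions exist.
Back-substituting, 17·(-37) + 90·(7) = 1.
Scale by 107/1 = 107: (x₀, y₀) = (-3959, 749).
General solution: x = -3959 + 90t, y = 749 - 17t for integer t.
x ≥ 0: smallest is -3959 mod 90 = 1 (at t = 44), with y = 1.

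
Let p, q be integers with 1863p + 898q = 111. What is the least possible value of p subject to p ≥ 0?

645

gcd(1863, 898):
  1863 = 2*898 + 67
  898 = 13*67 + 27
  67 = 2*27 + 13
  27 = 2*13 + 1
  13 = 13*1
so gcd(1863, 898) = 1.
1 divides 111, so solutions exist.
Back-substitute for Bézout coefficients:
  1 = 27 - 2*13
  ... = 1863*(-67) + 898*(139)
Scale by 111/1 = 111: (p₀, q₀) = (-7437, 15429).
General solution: p = -7437 + 898t, q = 15429 - 1863t for integer t.
p ≥ 0: smallest is -7437 mod 898 = 645 (at t = 9), with q = -1338.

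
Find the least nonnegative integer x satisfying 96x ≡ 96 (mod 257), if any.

1

gcd(257, 96):
  257 = 2·96 + 65
  96 = 1·65 + 31
  65 = 2·31 + 3
  31 = 10·3 + 1
  3 = 3·1
so gcd(257, 96) = 1.
1 divides 96, so solutions exist.
Back-substitute for Bézout coefficients:
  1 = 31 - 10·3
  ... = 96·(83) + 257·(-31)
So 96·(83) ≡ 1 (mod 257); multiply by 96: x ≡ 7968 (mod 257).
Smallest nonnegative: x = 7968 mod 257 = 1.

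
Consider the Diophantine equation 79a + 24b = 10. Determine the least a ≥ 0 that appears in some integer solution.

gcd(79, 24) = 1.
1 divides 10, so solutions exist.
By Bézout, 79×(7) + 24×(-23) = 1.
Scale by 10/1 = 10: (a₀, b₀) = (70, -230).
General solution: a = 70 + 24t, b = -230 - 79t for integer t.
a ≥ 0: smallest is 70 mod 24 = 22 (at t = -2), with b = -72.

22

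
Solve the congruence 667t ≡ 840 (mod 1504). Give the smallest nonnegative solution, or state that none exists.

gcd(1504, 667):
  1504 = 2×667 + 170
  667 = 3×170 + 157
  170 = 1×157 + 13
  157 = 12×13 + 1
  13 = 13×1
so gcd(1504, 667) = 1.
1 divides 840, so solutions exist.
Back-substitute for Bézout coefficients:
  1 = 157 - 12×13
  ... = 667×(115) + 1504×(-51)
So 667×(115) ≡ 1 (mod 1504); multiply by 840: t ≡ 96600 (mod 1504).
Smallest nonnegative: t = 96600 mod 1504 = 344.

344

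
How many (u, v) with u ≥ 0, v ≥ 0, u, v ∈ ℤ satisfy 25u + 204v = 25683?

gcd(204, 25) = 1  (204 = 8·25 + 4, 25 = 6·4 + 1, 4 = 4·1).
Back-substituting, 25·(49) + 204·(-6) = 1.
Scale by 25683: one solution is (1258467, -154098). Reduce u mod 204: (195, 102).
General: u = 195 + 204t, v = 102 - 25t.
u ≥ 0 ⇒ t ≥ 0; v ≥ 0 ⇒ t ≤ 4. So t ∈ [0, 4]: 5 solutions.

5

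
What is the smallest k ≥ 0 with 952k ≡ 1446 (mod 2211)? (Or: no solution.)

gcd(2211, 952):
  2211 = 2·952 + 307
  952 = 3·307 + 31
  307 = 9·31 + 28
  31 = 1·28 + 3
  28 = 9·3 + 1
  3 = 3·1
so gcd(2211, 952) = 1.
1 divides 1446, so solutions exist.
Back-substitute for Bézout coefficients:
  1 = 28 - 9·3
  ... = 952·(-713) + 2211·(307)
So 952·(-713) ≡ 1 (mod 2211); multiply by 1446: k ≡ -1030998 (mod 2211).
Smallest nonnegative: k = -1030998 mod 2211 = 1539.

1539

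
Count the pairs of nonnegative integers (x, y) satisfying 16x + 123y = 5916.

gcd(123, 16):
  123 = 7*16 + 11
  16 = 1*11 + 5
  11 = 2*5 + 1
  5 = 5*1
so gcd(123, 16) = 1.
Back-substitute for Bézout coefficients:
  1 = 11 - 2*5
  ... = 16*(-23) + 123*(3)
Scale by 5916: one solution is (-136068, 17748). Reduce x mod 123: (93, 36).
General: x = 93 + 123t, y = 36 - 16t.
x ≥ 0 ⇒ t ≥ 0; y ≥ 0 ⇒ t ≤ 2. So t ∈ [0, 2]: 3 solutions.

3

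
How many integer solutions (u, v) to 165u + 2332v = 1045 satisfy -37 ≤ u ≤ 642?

gcd(2332, 165):
  2332 = 14×165 + 22
  165 = 7×22 + 11
  22 = 2×11
so gcd(2332, 165) = 11.
Back-substitute for Bézout coefficients:
  11 = 165 - 7×22
  ... = 165×(99) + 2332×(-7)
Scale by 95: particular solution (9405, -665); reduce u mod 212: (77, -5).
General solution: u = 77 + 212t, v = -5 - 15t for integer t.
-37 ≤ 77 + 212t ≤ 642 gives t ∈ [0, 2], which is 3 values.

3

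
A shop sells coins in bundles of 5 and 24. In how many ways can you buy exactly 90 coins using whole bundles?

Need nonnegative integers with 5j + 24k = 90.
gcd(5, 24) = 1, and 5·(5) + 24·(-1) = 1.
So (j₀, k₀) = (450, -90); general j = 450 + 24t, k = -90 - 5t.
j ≥ 0 ⇒ t ≥ -18; k ≥ 0 ⇒ t ≤ -18. That's 1 value of t.

1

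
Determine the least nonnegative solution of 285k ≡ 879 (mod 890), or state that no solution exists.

gcd(890, 285) = 5.
5 does not divide 879, so the congruence has no solution.

no solution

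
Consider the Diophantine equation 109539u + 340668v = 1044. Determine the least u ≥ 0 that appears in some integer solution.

24000

gcd(340668, 109539):
  340668 = 3×109539 + 12051
  109539 = 9×12051 + 1080
  12051 = 11×1080 + 171
  1080 = 6×171 + 54
  171 = 3×54 + 9
  54 = 6×9
so gcd(340668, 109539) = 9.
9 divides 1044, so solutions exist.
Back-substitute for Bézout coefficients:
  9 = 171 - 3×54
  ... = 109539×(-5993) + 340668×(1927)
Scale by 1044/9 = 116: (u₀, v₀) = (-695188, 223532).
General solution: u = -695188 + 37852t, v = 223532 - 12171t for integer t.
u ≥ 0: smallest is -695188 mod 37852 = 24000 (at t = 19), with v = -7717.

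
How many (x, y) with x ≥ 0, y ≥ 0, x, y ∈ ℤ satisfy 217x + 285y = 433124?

gcd(285, 217):
  285 = 1×217 + 68
  217 = 3×68 + 13
  68 = 5×13 + 3
  13 = 4×3 + 1
  3 = 3×1
so gcd(285, 217) = 1.
Back-substitute for Bézout coefficients:
  1 = 13 - 4×3
  ... = 217×(88) + 285×(-67)
Scale by 433124: one solution is (38114912, -29019308). Reduce x mod 285: (152, 1404).
General: x = 152 + 285t, y = 1404 - 217t.
x ≥ 0 ⇒ t ≥ 0; y ≥ 0 ⇒ t ≤ 6. So t ∈ [0, 6]: 7 solutions.

7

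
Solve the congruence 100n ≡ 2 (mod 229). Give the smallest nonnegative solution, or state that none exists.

gcd(229, 100):
  229 = 2·100 + 29
  100 = 3·29 + 13
  29 = 2·13 + 3
  13 = 4·3 + 1
  3 = 3·1
so gcd(229, 100) = 1.
1 divides 2, so solutions exist.
Back-substitute for Bézout coefficients:
  1 = 13 - 4·3
  ... = 100·(71) + 229·(-31)
So 100·(71) ≡ 1 (mod 229); multiply by 2: n ≡ 142 (mod 229).
Smallest nonnegative: n = 142 mod 229 = 142.

142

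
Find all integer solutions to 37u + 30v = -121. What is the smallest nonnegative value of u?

gcd(37, 30):
  37 = 1×30 + 7
  30 = 4×7 + 2
  7 = 3×2 + 1
  2 = 2×1
so gcd(37, 30) = 1.
1 divides -121, so solutions exist.
Back-substitute for Bézout coefficients:
  1 = 7 - 3×2
  ... = 37×(13) + 30×(-16)
Scale by -121/1 = -121: (u₀, v₀) = (-1573, 1936).
General solution: u = -1573 + 30t, v = 1936 - 37t for integer t.
u ≥ 0: smallest is -1573 mod 30 = 17 (at t = 53), with v = -25.

17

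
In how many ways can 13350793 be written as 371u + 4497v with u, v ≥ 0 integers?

gcd(4497, 371) = 1  (4497 = 12×371 + 45, 371 = 8×45 + 11, 45 = 4×11 + 1, 11 = 11×1).
Back-substituting, 371×(-400) + 4497×(33) = 1.
Scale by 13350793: one solution is (-5340317200, 440576169). Reduce u mod 4497: (713, 2910).
General: u = 713 + 4497t, v = 2910 - 371t.
u ≥ 0 ⇒ t ≥ 0; v ≥ 0 ⇒ t ≤ 7. So t ∈ [0, 7]: 8 solutions.

8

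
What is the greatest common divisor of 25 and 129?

1

gcd(129, 25):
  129 = 5×25 + 4
  25 = 6×4 + 1
  4 = 4×1
so gcd(129, 25) = 1.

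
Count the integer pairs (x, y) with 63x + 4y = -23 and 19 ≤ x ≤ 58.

gcd(63, 4):
  63 = 15·4 + 3
  4 = 1·3 + 1
  3 = 3·1
so gcd(63, 4) = 1.
Back-substitute for Bézout coefficients:
  1 = 4 - 1·3
  ... = 63·(-1) + 4·(16)
Scale by -23: particular solution (23, -368); reduce x mod 4: (3, -53).
General solution: x = 3 + 4t, y = -53 - 63t for integer t.
19 ≤ 3 + 4t ≤ 58 gives t ∈ [4, 13], which is 10 values.

10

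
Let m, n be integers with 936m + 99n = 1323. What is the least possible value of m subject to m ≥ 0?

gcd(936, 99) = 9  (936 = 9×99 + 45, 99 = 2×45 + 9, 45 = 5×9).
9 divides 1323, so solutions exist.
Back-substituting, 936×(-2) + 99×(19) = 9.
Scale by 1323/9 = 147: (m₀, n₀) = (-294, 2793).
General solution: m = -294 + 11t, n = 2793 - 104t for integer t.
m ≥ 0: smallest is -294 mod 11 = 3 (at t = 27), with n = -15.

3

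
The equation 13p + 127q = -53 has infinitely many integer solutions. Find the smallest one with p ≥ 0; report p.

gcd(127, 13) = 1.
1 divides -53, so solutions exist.
By Bézout, 13*(-39) + 127*(4) = 1.
Scale by -53/1 = -53: (p₀, q₀) = (2067, -212).
General solution: p = 2067 + 127t, q = -212 - 13t for integer t.
p ≥ 0: smallest is 2067 mod 127 = 35 (at t = -16), with q = -4.

35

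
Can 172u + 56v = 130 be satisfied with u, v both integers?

gcd(172, 56) = 4  (172 = 3×56 + 4, 56 = 14×4).
4 does not divide 130 (remainder 2), so no integer solutions.

no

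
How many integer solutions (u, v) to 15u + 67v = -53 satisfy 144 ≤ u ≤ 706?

8

gcd(67, 15) = 1  (67 = 4·15 + 7, 15 = 2·7 + 1, 7 = 7·1).
Back-substituting, 15·(9) + 67·(-2) = 1.
Scale by -53: particular solution (-477, 106); reduce u mod 67: (59, -14).
General solution: u = 59 + 67t, v = -14 - 15t for integer t.
144 ≤ 59 + 67t ≤ 706 gives t ∈ [2, 9], which is 8 values.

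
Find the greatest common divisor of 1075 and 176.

gcd(1075, 176):
  1075 = 6×176 + 19
  176 = 9×19 + 5
  19 = 3×5 + 4
  5 = 1×4 + 1
  4 = 4×1
so gcd(1075, 176) = 1.

1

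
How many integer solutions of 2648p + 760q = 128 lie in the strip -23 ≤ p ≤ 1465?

gcd(2648, 760) = 8  (2648 = 3·760 + 368, 760 = 2·368 + 24, 368 = 15·24 + 8, 24 = 3·8).
Back-substituting, 2648·(31) + 760·(-108) = 8.
Scale by 16: particular solution (496, -1728); reduce p mod 95: (21, -73).
General solution: p = 21 + 95t, q = -73 - 331t for integer t.
-23 ≤ 21 + 95t ≤ 1465 gives t ∈ [0, 15], which is 16 values.

16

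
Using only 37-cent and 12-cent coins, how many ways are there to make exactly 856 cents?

Need nonnegative integers with 37j + 12k = 856.
gcd(37, 12) = 1, and 37·(1) + 12·(-3) = 1.
So (j₀, k₀) = (856, -2568); general j = 856 + 12t, k = -2568 - 37t.
j ≥ 0 ⇒ t ≥ -71; k ≥ 0 ⇒ t ≤ -70. That's 2 values of t.

2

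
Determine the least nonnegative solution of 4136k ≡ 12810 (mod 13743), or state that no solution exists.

7692

gcd(13743, 4136) = 1.
1 divides 12810, so solutions exist.
By Bézout, 4136×(-2203) + 13743×(663) = 1.
So 4136×(-2203) ≡ 1 (mod 13743); multiply by 12810: k ≡ -28220430 (mod 13743).
Smallest nonnegative: k = -28220430 mod 13743 = 7692.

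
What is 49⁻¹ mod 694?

85

gcd(694, 49) = 1.
By Bézout, 49·(85) + 694·(-6) = 1.
So 49·85 ≡ 1 (mod 694), and 85 mod 694 = 85.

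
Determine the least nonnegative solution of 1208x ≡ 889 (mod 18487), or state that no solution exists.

15932

gcd(18487, 1208) = 1.
1 divides 889, so solutions exist.
By Bézout, 1208*(-1209) + 18487*(79) = 1.
So 1208*(-1209) ≡ 1 (mod 18487); multiply by 889: x ≡ -1074801 (mod 18487).
Smallest nonnegative: x = -1074801 mod 18487 = 15932.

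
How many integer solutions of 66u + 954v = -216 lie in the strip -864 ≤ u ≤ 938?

gcd(954, 66) = 6  (954 = 14·66 + 30, 66 = 2·30 + 6, 30 = 5·6).
Back-substituting, 66·(29) + 954·(-2) = 6.
Scale by -36: particular solution (-1044, 72); reduce u mod 159: (69, -5).
General solution: u = 69 + 159t, v = -5 - 11t for integer t.
-864 ≤ 69 + 159t ≤ 938 gives t ∈ [-5, 5], which is 11 values.

11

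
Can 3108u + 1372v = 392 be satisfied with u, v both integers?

yes

gcd(3108, 1372):
  3108 = 2*1372 + 364
  1372 = 3*364 + 280
  364 = 1*280 + 84
  280 = 3*84 + 28
  84 = 3*28
so gcd(3108, 1372) = 28.
28 divides 392, so integer solutions exist.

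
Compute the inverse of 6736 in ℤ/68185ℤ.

gcd(68185, 6736):
  68185 = 10·6736 + 825
  6736 = 8·825 + 136
  825 = 6·136 + 9
  136 = 15·9 + 1
  9 = 9·1
so gcd(68185, 6736) = 1.
Back-substitute for Bézout coefficients:
  1 = 136 - 15·9
  ... = 6736·(7521) + 68185·(-743)
So 6736·7521 ≡ 1 (mod 68185), and 7521 mod 68185 = 7521.

7521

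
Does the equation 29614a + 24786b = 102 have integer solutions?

gcd(29614, 24786):
  29614 = 1*24786 + 4828
  24786 = 5*4828 + 646
  4828 = 7*646 + 306
  646 = 2*306 + 34
  306 = 9*34
so gcd(29614, 24786) = 34.
34 divides 102, so integer solutions exist.

yes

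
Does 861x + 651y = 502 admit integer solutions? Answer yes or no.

no

gcd(861, 651) = 21.
21 does not divide 502 (remainder 19), so no integer solutions.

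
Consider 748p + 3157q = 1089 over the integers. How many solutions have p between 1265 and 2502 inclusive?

4

gcd(3157, 748) = 11  (3157 = 4·748 + 165, 748 = 4·165 + 88, 165 = 1·88 + 77, 88 = 1·77 + 11, 77 = 7·11).
Back-substituting, 748·(38) + 3157·(-9) = 11.
Scale by 99: particular solution (3762, -891); reduce p mod 287: (31, -7).
General solution: p = 31 + 287t, q = -7 - 68t for integer t.
1265 ≤ 31 + 287t ≤ 2502 gives t ∈ [5, 8], which is 4 values.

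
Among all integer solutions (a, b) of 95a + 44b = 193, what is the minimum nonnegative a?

15

gcd(95, 44) = 1  (95 = 2×44 + 7, 44 = 6×7 + 2, 7 = 3×2 + 1, 2 = 2×1).
1 divides 193, so solutions exist.
Back-substituting, 95×(19) + 44×(-41) = 1.
Scale by 193/1 = 193: (a₀, b₀) = (3667, -7913).
General solution: a = 3667 + 44t, b = -7913 - 95t for integer t.
a ≥ 0: smallest is 3667 mod 44 = 15 (at t = -83), with b = -28.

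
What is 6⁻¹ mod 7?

6

gcd(7, 6):
  7 = 1·6 + 1
  6 = 6·1
so gcd(7, 6) = 1.
Back-substitute for Bézout coefficients:
  1 = 7 - 1·6
  ... = 6·(-1) + 7·(1)
So 6·-1 ≡ 1 (mod 7), and -1 mod 7 = 6.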